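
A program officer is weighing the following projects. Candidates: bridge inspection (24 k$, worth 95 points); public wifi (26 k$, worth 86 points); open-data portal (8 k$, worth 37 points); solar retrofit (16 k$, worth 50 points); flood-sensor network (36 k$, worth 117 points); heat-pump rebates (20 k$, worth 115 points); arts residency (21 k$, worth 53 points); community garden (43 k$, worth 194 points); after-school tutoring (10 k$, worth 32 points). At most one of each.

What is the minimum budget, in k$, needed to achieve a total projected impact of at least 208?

Minimise k$ subject to total projected impact ≥ 208.
bridge inspection + heat-pump rebates reaches 210 using 44 k$.
Any bundle with less than 44 k$ falls short of 208.

44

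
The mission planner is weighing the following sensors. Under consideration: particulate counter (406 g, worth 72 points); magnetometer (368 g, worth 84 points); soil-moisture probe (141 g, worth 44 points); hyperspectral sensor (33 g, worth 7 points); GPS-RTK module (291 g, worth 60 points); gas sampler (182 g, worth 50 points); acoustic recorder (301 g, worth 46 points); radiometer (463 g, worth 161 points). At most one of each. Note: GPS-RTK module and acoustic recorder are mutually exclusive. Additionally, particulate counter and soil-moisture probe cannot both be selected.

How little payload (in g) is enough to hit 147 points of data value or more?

463

Need the lightest bundle worth ≥ 147.
radiometer: 161 data value at 463 g.
No combination under 463 g hits 147.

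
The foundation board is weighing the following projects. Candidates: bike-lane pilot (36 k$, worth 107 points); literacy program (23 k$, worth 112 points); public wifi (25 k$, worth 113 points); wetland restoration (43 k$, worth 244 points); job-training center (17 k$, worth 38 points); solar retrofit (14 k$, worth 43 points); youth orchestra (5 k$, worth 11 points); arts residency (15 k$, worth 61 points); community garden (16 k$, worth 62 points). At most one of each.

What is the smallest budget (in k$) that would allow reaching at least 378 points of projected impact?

79

Look for the lowest-budget combination reaching 378.
Taking wetland restoration + youth orchestra + arts residency + community garden gives 378 (≥ 378) for 79 k$.
Below 79 k$ the best achievable stays under 378.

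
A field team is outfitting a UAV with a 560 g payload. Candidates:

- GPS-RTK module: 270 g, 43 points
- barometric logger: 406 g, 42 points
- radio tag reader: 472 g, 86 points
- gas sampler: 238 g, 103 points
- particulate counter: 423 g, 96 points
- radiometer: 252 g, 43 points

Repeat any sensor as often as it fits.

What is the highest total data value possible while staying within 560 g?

2×gas sampler uses 476 of the 560 g and totals 206.

206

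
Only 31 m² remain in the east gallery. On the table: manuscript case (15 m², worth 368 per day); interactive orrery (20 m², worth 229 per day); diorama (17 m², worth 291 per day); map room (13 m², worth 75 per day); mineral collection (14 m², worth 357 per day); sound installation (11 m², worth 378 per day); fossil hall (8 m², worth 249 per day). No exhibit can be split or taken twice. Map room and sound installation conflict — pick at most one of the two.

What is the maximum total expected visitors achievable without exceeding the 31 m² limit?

746

Filling by ratio: sound installation + fossil hall for 627, with 12 m² left unused.
Replace fossil hall with manuscript case: the trade gains 119 net, giving 746 at 26 m².
Nothing else feasible within 31 m² beats 746.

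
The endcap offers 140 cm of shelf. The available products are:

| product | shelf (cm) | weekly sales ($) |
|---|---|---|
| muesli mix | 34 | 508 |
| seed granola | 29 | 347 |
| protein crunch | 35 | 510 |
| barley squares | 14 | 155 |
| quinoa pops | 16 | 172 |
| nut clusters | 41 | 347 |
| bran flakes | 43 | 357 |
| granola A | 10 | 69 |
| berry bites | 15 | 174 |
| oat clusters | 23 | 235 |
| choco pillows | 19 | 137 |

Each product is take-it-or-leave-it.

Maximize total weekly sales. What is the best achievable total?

1780

The ratio heuristic lands on muesli mix + seed granola + protein crunch + barley squares + granola A + berry bites (1763) but leaves 3 cm idle.
Replace barley squares with quinoa pops: the trade gains 17 net, giving 1780 at 139 cm.
Every other selection either busts 140 cm or fails to beat 1780.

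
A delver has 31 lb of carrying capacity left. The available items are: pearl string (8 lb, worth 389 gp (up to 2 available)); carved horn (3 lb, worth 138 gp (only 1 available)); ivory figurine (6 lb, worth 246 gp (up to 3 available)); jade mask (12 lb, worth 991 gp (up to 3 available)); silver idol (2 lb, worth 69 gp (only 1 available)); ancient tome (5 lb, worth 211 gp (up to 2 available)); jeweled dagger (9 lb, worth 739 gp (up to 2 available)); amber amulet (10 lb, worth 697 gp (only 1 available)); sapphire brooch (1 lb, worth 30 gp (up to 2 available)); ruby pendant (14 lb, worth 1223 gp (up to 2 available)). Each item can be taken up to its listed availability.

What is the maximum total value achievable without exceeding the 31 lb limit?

The ratio ordering already packs tightly: carved horn + 2×ruby pendant, 31 lb, 2584.
No other feasible combination exceeds 2584.

2584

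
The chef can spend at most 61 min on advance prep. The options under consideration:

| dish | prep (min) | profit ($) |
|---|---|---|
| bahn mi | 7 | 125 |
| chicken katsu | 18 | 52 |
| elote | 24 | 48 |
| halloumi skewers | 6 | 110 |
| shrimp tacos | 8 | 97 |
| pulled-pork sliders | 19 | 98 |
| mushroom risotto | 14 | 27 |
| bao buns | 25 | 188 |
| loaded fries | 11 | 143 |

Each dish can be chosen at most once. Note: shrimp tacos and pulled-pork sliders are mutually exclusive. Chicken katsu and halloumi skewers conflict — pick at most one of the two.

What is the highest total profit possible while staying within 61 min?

Taking bahn mi + halloumi skewers + shrimp tacos + bao buns + loaded fries: 57 min used, 663 in profit.

663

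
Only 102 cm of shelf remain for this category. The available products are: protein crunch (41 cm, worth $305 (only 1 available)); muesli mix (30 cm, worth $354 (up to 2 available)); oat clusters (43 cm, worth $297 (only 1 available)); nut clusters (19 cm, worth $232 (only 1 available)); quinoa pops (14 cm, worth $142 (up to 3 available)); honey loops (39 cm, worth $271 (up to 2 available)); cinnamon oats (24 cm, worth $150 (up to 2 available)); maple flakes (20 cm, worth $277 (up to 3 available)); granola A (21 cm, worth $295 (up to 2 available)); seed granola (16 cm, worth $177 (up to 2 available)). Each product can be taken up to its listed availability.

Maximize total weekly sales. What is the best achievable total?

1421

3×maple flakes + 2×granola A uses 102 of the 102 cm and totals 1421.
Nothing else within 102 cm beats 1421.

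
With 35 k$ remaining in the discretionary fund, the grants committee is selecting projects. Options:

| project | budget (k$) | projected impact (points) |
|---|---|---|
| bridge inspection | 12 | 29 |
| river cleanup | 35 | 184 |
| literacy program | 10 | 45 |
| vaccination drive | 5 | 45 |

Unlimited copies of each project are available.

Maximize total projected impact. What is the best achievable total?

315

By projected impact per k$: vaccination drive 9.00, river cleanup 5.26, literacy program 4.50, bridge inspection 2.42 lead.
Taking 7×vaccination drive: 35 k$ used, 315 in projected impact.
No other feasible combination exceeds 315.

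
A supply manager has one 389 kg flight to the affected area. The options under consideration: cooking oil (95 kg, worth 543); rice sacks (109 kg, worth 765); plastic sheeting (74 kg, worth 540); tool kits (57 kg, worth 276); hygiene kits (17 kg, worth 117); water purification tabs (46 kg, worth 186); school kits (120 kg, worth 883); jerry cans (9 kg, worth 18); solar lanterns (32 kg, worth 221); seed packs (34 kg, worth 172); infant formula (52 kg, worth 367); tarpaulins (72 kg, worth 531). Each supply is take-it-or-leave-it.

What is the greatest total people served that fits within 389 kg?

2776

Ranking by ratio (people served/kg): tarpaulins 7.38, school kits 7.36, plastic sheeting 7.30, infant formula 7.06.
Taking the top-ratio supplies first gives plastic sheeting + hygiene kits + school kits + jerry cans + solar lanterns + infant formula + tarpaulins for 2677 (376 kg).
Replace hygiene kits and jerry cans and tarpaulins with rice sacks: the trade gains 99 net, giving 2776 at 387 kg.
An exhaustive check of the 4096 subsets confirms 2776.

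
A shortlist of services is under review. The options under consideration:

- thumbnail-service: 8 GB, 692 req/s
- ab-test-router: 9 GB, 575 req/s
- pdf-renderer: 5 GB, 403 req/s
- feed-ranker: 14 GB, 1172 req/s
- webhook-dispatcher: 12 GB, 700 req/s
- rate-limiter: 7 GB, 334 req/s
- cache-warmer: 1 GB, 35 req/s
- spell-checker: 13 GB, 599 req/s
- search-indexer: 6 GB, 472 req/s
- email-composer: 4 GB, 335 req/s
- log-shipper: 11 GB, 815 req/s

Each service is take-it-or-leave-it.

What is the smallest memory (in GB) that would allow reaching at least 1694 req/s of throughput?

22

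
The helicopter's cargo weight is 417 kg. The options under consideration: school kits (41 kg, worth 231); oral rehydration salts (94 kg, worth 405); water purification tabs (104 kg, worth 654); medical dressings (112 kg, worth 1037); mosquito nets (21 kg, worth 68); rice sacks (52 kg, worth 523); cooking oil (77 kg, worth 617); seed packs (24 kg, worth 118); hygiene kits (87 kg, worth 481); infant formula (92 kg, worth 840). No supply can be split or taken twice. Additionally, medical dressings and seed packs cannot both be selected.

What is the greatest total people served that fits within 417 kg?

3316

Taking school kits + medical dressings + mosquito nets + rice sacks + cooking oil + infant formula: 395 kg used, 3316 in people served.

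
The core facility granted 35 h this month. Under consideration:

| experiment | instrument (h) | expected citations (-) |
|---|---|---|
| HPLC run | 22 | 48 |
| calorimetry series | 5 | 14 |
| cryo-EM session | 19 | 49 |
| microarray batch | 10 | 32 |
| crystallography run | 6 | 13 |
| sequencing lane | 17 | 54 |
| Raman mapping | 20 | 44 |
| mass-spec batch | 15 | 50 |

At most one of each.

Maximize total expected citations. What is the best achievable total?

104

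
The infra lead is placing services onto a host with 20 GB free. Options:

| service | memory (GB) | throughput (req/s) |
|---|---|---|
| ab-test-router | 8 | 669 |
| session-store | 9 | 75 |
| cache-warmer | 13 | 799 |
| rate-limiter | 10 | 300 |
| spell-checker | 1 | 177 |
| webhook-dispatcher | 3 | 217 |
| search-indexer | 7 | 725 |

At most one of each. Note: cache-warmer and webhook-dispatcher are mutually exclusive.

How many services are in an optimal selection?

4

The maximum throughput within 20 GB is 1788.
One optimal bundle: ab-test-router + spell-checker + webhook-dispatcher + search-indexer (19 GB).
All optima have 4 services.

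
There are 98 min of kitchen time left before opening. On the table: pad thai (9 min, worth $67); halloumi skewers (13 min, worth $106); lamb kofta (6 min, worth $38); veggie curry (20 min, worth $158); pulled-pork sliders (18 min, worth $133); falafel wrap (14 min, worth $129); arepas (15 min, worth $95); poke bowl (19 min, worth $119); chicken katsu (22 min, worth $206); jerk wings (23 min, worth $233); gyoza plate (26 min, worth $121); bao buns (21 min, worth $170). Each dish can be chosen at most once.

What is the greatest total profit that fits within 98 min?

The ratio heuristic lands on halloumi skewers + falafel wrap + chicken katsu + jerk wings + bao buns (844) but leaves 5 min idle.
Replace halloumi skewers with pulled-pork sliders: the trade gains 27 net, giving 871 at 98 min.

871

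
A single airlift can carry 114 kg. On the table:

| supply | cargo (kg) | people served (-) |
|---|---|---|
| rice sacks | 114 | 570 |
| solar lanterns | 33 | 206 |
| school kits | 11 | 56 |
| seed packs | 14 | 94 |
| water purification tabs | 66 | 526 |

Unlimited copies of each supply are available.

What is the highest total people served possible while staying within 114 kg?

826

Ranking by ratio (people served/kg): water purification tabs 7.97, seed packs 6.71, solar lanterns 6.24, school kits 5.09.
The ratio heuristic lands on 3×seed packs + water purification tabs (808) but leaves 6 kg idle.
Replace 2×seed packs with solar lanterns: the trade gains 18 net, giving 826 at 113 kg.
Nothing else within 114 kg beats 826.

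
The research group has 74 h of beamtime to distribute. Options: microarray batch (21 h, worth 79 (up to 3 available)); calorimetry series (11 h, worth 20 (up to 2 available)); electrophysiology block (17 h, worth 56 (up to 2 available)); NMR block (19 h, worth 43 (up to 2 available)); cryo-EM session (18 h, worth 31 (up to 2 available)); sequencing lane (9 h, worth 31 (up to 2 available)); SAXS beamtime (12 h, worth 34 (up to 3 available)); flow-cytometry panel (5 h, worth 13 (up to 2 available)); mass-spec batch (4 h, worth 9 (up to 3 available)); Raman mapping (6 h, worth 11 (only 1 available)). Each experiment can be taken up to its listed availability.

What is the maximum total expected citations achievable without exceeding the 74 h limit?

268

Density check — microarray batch 3.76, sequencing lane 3.44, electrophysiology block 3.29 are the best per h.
3×microarray batch + sequencing lane uses 72 of the 74 h and totals 268.
The spare 2 h is too small for any remaining experiment, and no exchange beats 268.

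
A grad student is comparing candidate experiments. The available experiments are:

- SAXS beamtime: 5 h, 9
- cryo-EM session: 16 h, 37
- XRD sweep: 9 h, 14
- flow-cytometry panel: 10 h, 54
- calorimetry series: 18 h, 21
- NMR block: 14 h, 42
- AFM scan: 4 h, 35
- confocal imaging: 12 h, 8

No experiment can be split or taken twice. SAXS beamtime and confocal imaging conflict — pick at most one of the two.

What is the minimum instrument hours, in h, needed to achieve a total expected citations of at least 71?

Look for the lowest-instrument combination reaching 71.
flow-cytometry panel + AFM scan: 89 expected citations at 14 h.
Below 14 h the best achievable stays under 71.

14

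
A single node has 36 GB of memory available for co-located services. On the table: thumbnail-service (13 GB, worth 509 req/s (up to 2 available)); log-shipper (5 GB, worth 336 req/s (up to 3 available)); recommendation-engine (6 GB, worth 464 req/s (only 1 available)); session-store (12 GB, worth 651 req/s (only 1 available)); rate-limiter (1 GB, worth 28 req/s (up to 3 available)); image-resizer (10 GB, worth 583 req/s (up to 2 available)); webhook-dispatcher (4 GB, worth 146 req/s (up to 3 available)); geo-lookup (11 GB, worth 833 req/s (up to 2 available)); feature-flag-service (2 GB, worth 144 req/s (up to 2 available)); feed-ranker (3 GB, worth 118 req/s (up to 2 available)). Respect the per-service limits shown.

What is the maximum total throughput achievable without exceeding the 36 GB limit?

Greedy by ratio would take recommendation-engine + rate-limiter + 2×geo-lookup + 2×feature-flag-service + feed-ranker: 36 GB used, total 2564.
The 5 GB tied up in feature-flag-service and feed-ranker is better spent on log-shipper — total rises to 2638 (36 GB).
That's the maximum — no swap from here does better than 2638.

2638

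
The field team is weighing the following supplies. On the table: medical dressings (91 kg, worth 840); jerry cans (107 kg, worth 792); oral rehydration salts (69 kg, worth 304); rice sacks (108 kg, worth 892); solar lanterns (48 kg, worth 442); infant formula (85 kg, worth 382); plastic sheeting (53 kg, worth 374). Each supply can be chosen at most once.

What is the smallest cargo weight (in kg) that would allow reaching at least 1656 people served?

Need the lightest bundle worth ≥ 1656.
medical dressings + solar lanterns + plastic sheeting reaches 1656 using 192 kg.
Any bundle with less than 192 kg falls short of 1656.

192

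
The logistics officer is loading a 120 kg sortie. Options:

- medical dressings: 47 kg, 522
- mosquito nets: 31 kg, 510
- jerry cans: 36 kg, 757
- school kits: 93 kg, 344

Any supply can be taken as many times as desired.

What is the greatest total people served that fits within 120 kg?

Taking 3×jerry cans: 108 kg used, 2271 in people served.
No other feasible combination exceeds 2271.

2271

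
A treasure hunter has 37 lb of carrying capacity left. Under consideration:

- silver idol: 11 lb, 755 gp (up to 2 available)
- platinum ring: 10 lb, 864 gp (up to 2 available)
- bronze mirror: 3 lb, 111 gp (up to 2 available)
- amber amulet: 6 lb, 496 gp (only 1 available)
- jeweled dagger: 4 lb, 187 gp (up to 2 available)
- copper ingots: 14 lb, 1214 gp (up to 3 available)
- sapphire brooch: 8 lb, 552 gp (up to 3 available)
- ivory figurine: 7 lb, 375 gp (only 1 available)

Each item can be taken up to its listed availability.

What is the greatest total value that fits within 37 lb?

Greedy by ratio would take bronze mirror + amber amulet + 2×copper ingots: 37 lb used, total 3035.
Dropping amber amulet and copper ingots frees 20 lb; slotting in 2×platinum ring (20 lb) lifts the total to 3053 at 37 lb.
Every other selection either busts 37 lb or exceeds an availability limit or fails to beat 3053.

3053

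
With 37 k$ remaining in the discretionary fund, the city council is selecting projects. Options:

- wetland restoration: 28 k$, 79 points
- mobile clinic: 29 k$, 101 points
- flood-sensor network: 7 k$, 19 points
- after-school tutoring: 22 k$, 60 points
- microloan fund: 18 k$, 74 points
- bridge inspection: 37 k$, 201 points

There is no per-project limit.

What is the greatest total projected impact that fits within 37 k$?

Best packing: bridge inspection — 37 k$, 201 total.
No other feasible combination exceeds 201.

201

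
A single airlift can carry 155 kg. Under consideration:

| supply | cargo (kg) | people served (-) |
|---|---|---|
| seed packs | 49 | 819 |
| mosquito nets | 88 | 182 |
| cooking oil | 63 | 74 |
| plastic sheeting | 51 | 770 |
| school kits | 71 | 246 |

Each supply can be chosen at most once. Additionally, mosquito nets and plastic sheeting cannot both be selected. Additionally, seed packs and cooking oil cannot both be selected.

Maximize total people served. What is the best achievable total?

1589

By people served per kg: seed packs 16.71, plastic sheeting 15.10, school kits 3.46 lead.
The ratio ordering already packs tightly: seed packs + plastic sheeting, 100 kg, 1589.
Runner-up seed packs + school kits tops out at 1065.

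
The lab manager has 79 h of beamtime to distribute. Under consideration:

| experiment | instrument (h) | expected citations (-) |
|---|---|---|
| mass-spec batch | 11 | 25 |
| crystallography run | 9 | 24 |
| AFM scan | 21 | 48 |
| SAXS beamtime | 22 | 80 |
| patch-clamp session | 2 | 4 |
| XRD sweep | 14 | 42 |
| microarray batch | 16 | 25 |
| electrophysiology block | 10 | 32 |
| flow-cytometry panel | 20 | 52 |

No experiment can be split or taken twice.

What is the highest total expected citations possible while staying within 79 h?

Filling by ratio: crystallography run + SAXS beamtime + patch-clamp session + XRD sweep + electrophysiology block + flow-cytometry panel for 234, with 2 h left unused.
Dropping crystallography run frees 9 h; slotting in mass-spec batch (11 h) lifts the total to 235 at 79 h.
Next best is crystallography run + SAXS beamtime + patch-clamp session + XRD sweep + electrophysiology block + flow-cytometry panel at 234 (77 h) — short by 1.

235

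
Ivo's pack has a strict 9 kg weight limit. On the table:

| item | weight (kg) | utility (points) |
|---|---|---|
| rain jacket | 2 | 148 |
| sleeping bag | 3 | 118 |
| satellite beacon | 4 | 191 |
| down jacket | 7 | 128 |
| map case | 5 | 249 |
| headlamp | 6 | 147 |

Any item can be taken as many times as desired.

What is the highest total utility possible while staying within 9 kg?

592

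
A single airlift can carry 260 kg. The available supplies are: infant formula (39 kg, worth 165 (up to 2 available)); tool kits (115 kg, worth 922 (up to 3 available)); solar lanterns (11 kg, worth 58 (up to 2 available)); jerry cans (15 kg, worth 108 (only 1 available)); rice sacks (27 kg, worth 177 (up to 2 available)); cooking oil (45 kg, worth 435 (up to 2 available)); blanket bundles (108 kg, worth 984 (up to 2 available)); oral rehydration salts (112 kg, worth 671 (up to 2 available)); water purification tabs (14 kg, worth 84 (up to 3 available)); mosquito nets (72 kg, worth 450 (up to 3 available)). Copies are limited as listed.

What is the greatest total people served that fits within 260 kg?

2253

By people served per kg: cooking oil 9.67, blanket bundles 9.11, tool kits 8.02 lead.
Taking the top-ratio supplies first gives jerry cans + rice sacks + 2×cooking oil + blanket bundles + water purification tabs for 2223 (254 kg).
Dropping 2×cooking oil and water purification tabs frees 104 kg; slotting in blanket bundles (108 kg) lifts the total to 2253 at 258 kg.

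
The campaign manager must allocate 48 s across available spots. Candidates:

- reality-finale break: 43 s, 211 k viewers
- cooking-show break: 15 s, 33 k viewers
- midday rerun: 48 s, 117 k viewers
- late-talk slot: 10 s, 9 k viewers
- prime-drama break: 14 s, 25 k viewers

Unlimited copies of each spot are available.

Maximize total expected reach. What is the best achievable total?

211

Taking reality-finale break: 43 s used, 211 in expected reach.
Every other selection either busts 48 s or fails to beat 211.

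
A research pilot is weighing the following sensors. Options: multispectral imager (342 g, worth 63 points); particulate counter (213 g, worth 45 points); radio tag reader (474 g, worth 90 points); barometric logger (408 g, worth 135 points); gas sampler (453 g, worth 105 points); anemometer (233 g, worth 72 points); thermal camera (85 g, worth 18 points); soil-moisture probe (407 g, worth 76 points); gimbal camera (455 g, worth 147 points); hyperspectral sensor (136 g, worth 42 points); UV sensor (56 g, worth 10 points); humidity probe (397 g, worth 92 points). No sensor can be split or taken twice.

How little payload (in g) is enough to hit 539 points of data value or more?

Need the lightest bundle worth ≥ 539.
Taking particulate counter + barometric logger + gas sampler + anemometer + gimbal camera + hyperspectral sensor gives 546 (≥ 539) for 1898 g.
Below 1898 g the best achievable stays under 539.

1898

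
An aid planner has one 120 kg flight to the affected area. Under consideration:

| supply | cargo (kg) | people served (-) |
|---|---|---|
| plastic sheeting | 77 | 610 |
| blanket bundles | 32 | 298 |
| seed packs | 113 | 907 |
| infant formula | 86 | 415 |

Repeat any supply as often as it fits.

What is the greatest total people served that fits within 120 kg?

908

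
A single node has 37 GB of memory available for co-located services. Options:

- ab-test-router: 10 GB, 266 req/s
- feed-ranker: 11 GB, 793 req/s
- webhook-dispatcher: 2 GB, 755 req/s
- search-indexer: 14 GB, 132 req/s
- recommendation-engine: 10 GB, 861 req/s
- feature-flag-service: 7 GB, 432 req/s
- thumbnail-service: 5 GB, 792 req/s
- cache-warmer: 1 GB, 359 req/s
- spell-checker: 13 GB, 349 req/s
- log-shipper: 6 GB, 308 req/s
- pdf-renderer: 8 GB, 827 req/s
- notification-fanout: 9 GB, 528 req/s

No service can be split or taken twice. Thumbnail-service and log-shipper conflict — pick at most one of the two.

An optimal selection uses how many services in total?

6

Best achievable throughput is 4387.
feed-ranker + webhook-dispatcher + recommendation-engine + thumbnail-service + cache-warmer + pdf-renderer hits 4387 at 37 GB.
All optima have 6 services.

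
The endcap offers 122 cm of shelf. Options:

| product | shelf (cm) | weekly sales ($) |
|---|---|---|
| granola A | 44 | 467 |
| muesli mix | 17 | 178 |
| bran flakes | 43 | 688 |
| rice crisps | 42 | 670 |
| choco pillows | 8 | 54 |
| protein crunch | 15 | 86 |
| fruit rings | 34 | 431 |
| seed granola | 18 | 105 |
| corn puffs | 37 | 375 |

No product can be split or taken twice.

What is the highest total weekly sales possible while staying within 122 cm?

1789

Density check — bran flakes 16.00, rice crisps 15.95, fruit rings 12.68 are the best per cm.
Bran flakes + rice crisps + fruit rings uses 119 of the 122 cm and totals 1789.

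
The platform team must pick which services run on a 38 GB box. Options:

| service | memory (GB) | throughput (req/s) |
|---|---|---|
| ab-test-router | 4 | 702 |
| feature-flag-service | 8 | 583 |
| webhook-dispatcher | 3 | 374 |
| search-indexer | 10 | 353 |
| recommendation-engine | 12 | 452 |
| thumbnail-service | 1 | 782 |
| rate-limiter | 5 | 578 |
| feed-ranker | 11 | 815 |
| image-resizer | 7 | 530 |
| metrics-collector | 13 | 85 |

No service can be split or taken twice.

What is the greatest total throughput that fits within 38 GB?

Filling by ratio: ab-test-router + webhook-dispatcher + thumbnail-service + rate-limiter + feed-ranker + image-resizer for 3781, with 7 GB left unused.
Replace webhook-dispatcher with feature-flag-service: the trade gains 209 net, giving 3990 at 36 GB.
Runner-up ab-test-router + feature-flag-service + webhook-dispatcher + search-indexer + thumbnail-service + rate-limiter + image-resizer tops out at 3902.

3990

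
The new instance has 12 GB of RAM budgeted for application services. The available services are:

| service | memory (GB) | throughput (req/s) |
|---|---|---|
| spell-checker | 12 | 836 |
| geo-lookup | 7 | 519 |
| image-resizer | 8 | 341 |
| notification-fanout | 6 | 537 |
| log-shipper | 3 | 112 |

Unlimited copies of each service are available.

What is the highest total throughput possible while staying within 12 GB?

2×notification-fanout uses 12 of the 12 GB and totals 1074.

1074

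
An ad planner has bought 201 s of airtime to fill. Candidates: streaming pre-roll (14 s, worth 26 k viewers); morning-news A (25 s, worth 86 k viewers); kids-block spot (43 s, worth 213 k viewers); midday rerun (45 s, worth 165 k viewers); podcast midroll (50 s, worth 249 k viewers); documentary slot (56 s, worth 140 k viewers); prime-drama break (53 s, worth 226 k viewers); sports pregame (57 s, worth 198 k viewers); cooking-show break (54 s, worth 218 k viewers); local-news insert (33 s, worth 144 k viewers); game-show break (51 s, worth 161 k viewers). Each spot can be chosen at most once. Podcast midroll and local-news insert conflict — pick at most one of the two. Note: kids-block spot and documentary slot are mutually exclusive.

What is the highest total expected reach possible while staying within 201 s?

906

Taking kids-block spot + podcast midroll + prime-drama break + cooking-show break: 200 s used, 906 in expected reach.
The closest alternative, kids-block spot + midday rerun + podcast midroll + prime-drama break, reaches only 853.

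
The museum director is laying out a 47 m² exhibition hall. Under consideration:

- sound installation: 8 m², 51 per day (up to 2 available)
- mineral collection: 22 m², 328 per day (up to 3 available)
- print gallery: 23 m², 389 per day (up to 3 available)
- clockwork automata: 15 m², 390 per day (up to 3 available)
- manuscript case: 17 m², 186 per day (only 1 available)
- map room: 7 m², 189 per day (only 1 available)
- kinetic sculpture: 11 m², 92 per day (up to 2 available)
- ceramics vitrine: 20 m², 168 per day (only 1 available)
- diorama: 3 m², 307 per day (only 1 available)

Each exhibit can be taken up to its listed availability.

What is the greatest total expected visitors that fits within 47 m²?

1276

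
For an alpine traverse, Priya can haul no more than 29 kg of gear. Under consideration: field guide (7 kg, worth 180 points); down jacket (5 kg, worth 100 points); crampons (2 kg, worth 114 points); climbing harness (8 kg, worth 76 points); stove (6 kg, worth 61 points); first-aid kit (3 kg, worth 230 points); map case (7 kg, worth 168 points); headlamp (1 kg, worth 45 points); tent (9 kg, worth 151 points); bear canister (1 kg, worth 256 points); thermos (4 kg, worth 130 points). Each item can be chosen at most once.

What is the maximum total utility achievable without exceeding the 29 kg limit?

1178

By utility per kg: bear canister 256.00, first-aid kit 76.67, crampons 57.00 lead.
Taking the top-ratio items first gives field guide + crampons + first-aid kit + map case + headlamp + bear canister + thermos for 1123 (25 kg).
Replace headlamp with down jacket: the trade gains 55 net, giving 1178 at 29 kg.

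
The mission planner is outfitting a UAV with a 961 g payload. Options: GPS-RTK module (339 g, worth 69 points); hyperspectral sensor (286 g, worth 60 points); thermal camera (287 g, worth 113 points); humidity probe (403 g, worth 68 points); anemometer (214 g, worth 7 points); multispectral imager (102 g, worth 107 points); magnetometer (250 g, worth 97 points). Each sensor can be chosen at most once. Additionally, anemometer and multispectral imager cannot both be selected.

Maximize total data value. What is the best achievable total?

Best packing: hyperspectral sensor + thermal camera + multispectral imager + magnetometer — 925 g, 377 total.

377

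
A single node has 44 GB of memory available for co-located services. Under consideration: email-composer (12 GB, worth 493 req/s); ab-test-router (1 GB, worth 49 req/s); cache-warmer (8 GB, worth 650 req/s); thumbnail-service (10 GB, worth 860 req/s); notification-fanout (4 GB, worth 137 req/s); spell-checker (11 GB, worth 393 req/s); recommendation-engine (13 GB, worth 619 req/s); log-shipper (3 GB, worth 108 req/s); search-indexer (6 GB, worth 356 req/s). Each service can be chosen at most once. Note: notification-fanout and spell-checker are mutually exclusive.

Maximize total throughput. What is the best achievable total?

2730

The ratio heuristic lands on ab-test-router + cache-warmer + thumbnail-service + recommendation-engine + log-shipper + search-indexer (2642) but leaves 3 GB idle.
Dropping ab-test-router frees 1 GB; slotting in notification-fanout (4 GB) lifts the total to 2730 at 44 GB.
Next best is email-composer + ab-test-router + cache-warmer + thumbnail-service + recommendation-engine at 2671 (44 GB) — short by 59.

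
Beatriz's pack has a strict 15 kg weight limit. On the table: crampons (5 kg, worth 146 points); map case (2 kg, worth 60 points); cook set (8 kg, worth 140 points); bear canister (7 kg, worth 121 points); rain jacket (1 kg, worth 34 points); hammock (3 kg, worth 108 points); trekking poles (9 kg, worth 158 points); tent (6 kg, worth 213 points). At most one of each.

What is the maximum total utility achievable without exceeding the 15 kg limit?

501

A density-first pass picks map case + rain jacket + hammock + tent — 415 at 12 kg.
The 2 kg tied up in map case is better spent on crampons — total rises to 501 (15 kg).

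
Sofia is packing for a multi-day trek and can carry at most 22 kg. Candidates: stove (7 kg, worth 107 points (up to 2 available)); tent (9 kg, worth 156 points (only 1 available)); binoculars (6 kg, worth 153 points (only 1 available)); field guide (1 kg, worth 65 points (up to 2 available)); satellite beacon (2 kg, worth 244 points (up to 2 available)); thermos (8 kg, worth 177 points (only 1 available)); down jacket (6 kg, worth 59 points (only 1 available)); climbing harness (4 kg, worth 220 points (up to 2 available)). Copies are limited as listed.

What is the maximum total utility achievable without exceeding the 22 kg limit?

1235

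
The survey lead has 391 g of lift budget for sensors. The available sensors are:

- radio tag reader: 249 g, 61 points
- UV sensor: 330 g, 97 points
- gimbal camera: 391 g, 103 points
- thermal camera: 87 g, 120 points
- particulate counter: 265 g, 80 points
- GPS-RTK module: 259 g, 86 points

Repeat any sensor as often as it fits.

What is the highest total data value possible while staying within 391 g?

480

The ratio ordering already packs tightly: 4×thermal camera, 348 g, 480.
Every other selection either busts 391 g or fails to beat 480.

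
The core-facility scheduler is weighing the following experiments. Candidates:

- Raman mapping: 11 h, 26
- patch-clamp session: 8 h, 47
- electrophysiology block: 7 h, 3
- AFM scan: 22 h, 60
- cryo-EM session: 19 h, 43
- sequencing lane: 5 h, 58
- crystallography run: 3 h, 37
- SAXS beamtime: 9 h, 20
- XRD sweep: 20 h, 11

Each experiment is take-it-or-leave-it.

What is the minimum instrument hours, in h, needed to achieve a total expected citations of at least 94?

8

Minimise h subject to total expected citations ≥ 94.
Taking sequencing lane + crystallography run gives 95 (≥ 94) for 8 h.
Below 8 h the best achievable stays under 94.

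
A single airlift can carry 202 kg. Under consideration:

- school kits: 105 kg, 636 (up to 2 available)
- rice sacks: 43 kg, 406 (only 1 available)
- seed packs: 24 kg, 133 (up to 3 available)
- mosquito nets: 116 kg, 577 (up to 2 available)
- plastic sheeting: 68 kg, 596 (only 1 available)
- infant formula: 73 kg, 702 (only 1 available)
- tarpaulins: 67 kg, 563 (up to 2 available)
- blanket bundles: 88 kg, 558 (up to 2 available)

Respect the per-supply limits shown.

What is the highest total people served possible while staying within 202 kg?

1722

Density check — infant formula 9.62, rice sacks 9.44, plastic sheeting 8.76, tarpaulins 8.40 are the best per kg.
The ratio heuristic lands on rice sacks + plastic sheeting + infant formula (1704) but leaves 18 kg idle.
Replace rice sacks and infant formula with 2×tarpaulins: the trade gains 18 net, giving 1722 at 202 kg.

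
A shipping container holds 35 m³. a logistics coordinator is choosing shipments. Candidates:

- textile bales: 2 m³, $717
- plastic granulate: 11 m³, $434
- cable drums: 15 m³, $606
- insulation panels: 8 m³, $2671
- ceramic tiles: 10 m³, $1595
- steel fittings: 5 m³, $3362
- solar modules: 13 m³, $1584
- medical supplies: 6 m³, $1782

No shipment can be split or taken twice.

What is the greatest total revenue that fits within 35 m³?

Taking textile bales + insulation panels + ceramic tiles + steel fittings + medical supplies: 31 m³ used, 10127 in revenue.
Runner-up textile bales + insulation panels + steel fittings + solar modules + medical supplies tops out at 10116.

10127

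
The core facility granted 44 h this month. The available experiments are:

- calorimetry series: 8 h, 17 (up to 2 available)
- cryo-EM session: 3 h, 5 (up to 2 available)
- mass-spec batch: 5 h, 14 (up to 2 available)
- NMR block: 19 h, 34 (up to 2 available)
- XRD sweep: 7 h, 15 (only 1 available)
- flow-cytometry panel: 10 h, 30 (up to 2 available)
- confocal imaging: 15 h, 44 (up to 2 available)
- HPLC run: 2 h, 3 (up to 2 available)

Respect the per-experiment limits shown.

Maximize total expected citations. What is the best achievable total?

Greedy by ratio would take cryo-EM session + mass-spec batch + 2×flow-cytometry panel + confocal imaging: 43 h used, total 123.
Using the slack differently, flow-cytometry panel + 2×confocal imaging + 2×HPLC run comes to 124 at 44 h.

124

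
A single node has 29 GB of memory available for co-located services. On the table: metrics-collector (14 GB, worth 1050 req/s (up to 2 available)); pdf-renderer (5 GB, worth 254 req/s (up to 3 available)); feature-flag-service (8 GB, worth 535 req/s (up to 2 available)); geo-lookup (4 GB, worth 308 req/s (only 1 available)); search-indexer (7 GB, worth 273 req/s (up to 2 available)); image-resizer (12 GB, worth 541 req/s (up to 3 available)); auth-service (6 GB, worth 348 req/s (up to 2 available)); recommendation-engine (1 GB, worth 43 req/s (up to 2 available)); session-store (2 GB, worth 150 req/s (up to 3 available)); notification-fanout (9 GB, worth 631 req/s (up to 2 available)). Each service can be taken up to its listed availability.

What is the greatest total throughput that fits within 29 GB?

2143

A density-first pass picks metrics-collector + pdf-renderer + geo-lookup + 3×session-store — 2062 at 29 GB.
Reworking the packing: 2×metrics-collector + recommendation-engine uses 29 GB and improves the total to 2143.
Every other selection either busts 29 GB or exceeds an availability limit or fails to beat 2143.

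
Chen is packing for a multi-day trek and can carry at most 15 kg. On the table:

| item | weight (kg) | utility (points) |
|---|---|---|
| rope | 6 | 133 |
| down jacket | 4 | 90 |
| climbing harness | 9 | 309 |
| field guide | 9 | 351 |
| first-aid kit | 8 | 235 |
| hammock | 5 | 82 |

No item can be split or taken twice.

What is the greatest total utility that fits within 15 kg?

484

Filling by ratio: down jacket + field guide for 441, with 2 kg left unused.
Replace down jacket with rope: the trade gains 43 net, giving 484 at 15 kg.
Runner-up rope + climbing harness tops out at 442.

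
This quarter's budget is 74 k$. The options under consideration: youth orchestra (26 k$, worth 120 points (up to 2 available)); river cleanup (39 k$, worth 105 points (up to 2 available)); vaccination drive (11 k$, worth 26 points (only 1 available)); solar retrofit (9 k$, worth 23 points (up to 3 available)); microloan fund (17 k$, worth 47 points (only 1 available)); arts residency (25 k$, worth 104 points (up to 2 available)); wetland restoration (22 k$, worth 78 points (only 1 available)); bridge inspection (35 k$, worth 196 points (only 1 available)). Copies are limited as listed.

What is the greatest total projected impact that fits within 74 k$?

Taking the top-ratio projects first gives youth orchestra + solar retrofit + bridge inspection for 339 (70 k$).
Dropping solar retrofit frees 9 k$; slotting in vaccination drive (11 k$) lifts the total to 342 at 72 k$.
No other feasible combination exceeds 342.

342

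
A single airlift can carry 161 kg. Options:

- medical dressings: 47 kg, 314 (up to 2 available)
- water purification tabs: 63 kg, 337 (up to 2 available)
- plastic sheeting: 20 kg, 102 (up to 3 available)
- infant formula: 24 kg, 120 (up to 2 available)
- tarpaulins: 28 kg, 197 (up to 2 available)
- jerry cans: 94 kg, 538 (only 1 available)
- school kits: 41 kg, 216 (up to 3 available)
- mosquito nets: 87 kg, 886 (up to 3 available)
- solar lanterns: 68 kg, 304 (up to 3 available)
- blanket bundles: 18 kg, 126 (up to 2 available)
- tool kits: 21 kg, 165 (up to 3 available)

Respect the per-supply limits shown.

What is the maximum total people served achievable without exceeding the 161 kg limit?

1413

By people served per kg: mosquito nets 10.18, tool kits 7.86, tarpaulins 7.04 lead.
A density-first pass picks mosquito nets + 3×tool kits — 1381 at 150 kg.
Dropping tool kits frees 21 kg; slotting in tarpaulins (28 kg) lifts the total to 1413 at 157 kg.
Every other selection either busts 161 kg or exceeds an availability limit or fails to beat 1413.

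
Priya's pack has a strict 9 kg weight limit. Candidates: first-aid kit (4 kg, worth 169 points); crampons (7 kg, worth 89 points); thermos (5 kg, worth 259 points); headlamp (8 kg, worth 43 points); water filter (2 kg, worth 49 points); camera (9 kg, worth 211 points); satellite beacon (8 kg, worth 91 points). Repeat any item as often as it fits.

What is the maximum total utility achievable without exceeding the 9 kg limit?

428

First-aid kit + thermos uses 9 of the 9 kg and totals 428.
Every other selection either busts 9 kg or fails to beat 428.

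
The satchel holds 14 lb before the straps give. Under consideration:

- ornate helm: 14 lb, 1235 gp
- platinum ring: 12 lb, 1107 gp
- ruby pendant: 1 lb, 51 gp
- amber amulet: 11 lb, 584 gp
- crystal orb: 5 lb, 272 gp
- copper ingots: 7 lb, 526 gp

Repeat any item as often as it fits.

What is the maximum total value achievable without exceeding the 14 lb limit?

A density-first pass picks platinum ring + 2×ruby pendant — 1209 at 14 lb.
The 14 lb tied up in platinum ring and 2×ruby pendant is better spent on ornate helm — total rises to 1235 (14 lb).
That's the maximum — no swap from here does better than 1235.

1235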